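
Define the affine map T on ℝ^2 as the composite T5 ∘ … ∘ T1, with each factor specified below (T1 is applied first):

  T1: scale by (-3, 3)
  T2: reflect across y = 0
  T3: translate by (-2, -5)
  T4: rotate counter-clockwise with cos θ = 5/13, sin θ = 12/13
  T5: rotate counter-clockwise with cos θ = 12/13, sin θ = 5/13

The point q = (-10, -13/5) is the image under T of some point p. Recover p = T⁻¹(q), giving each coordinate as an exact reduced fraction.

T1 = [-3 0 0; 0 3 0; 0 0 1]
T2·T1 = [-3 0 0; 0 -3 0; 0 0 1]
T3·…·T1 = [-3 0 -2; 0 -3 -5; 0 0 1]
T4·…·T1 = [-15/13 36/13 50/13; -36/13 -15/13 -49/13; 0 0 1]
T5·…·T1 = [0 3 5; -3 0 -2; 0 0 1]
det M = 9; M⁻¹ = [0 -1/3 -2/3; 1/3 0 -5/3; 0 0 1]
M⁻¹ · (-10, -13/5)ᵀ = (1/5, -5)ᵀ

p = (1/5, -5)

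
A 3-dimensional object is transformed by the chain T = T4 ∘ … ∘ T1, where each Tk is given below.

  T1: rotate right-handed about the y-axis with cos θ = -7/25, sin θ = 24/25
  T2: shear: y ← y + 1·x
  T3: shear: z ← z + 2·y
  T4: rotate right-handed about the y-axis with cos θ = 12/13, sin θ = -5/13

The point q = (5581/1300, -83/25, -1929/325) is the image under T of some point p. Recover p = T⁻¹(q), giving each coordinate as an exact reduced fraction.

p = (0, -5, 7/4)

T1 = [-7/25 0 24/25 0; 0 1 0 0; -24/25 0 -7/25 0; 0 0 0 1]
T2·T1 = [-7/25 0 24/25 0; -7/25 1 24/25 0; -24/25 0 -7/25 0; 0 0 0 1]
T3·…·T1 = [-7/25 0 24/25 0; -7/25 1 24/25 0; -38/25 2 41/25 0; 0 0 0 1]
T4·…·T1 = [106/325 -10/13 83/325 0; -7/25 1 24/25 0; -491/325 24/13 612/325 0; 0 0 0 1]
det M = 1; M⁻¹ = [36/325 48/25 -323/325 0; -12/13 1 -5/13 0; 323/325 14/25 36/325 0; 0 0 0 1]
M⁻¹ · (5581/1300, -83/25, -1929/325)ᵀ = (0, -5, 7/4)ᵀ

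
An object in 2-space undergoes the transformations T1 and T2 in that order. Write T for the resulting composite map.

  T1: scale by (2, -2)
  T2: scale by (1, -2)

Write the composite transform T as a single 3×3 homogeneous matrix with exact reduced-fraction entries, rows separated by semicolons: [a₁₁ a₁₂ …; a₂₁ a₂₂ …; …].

T = [2 0 0; 0 4 0; 0 0 1]

T1 = [2 0 0; 0 -2 0; 0 0 1]
T2·T1 = [2 0 0; 0 4 0; 0 0 1]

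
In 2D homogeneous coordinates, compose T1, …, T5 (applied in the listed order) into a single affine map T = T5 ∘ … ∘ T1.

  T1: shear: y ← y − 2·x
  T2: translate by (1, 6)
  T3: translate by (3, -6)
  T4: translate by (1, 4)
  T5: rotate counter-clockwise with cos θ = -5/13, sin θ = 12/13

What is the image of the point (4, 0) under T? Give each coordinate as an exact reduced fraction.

T(p) = (3/13, 128/13)

T1 shear: y ← y − 2·x: (4, 0) → (4, -8)
T2 translate by (1, 6): (4, -8) → (5, -2)
T3 translate by (3, -6): (5, -2) → (8, -8)
T4 translate by (1, 4): (8, -8) → (9, -4)
T5 rotate counter-clockwise with cos θ = -5/13, sin θ = 12/13: (9, -4) → (3/13, 128/13)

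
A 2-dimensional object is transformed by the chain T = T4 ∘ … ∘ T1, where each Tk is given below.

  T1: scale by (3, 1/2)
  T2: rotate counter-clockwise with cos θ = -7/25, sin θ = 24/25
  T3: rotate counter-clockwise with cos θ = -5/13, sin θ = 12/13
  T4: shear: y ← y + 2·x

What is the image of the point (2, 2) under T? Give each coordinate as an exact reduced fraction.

T(p) = (-1314/325, -821/65)

T1 scale by (3, 1/2): (2, 2) → (6, 1)
T2 rotate counter-clockwise with cos θ = -7/25, sin θ = 24/25: (6, 1) → (-66/25, 137/25)
T3 rotate counter-clockwise with cos θ = -5/13, sin θ = 12/13: (-66/25, 137/25) → (-1314/325, -1477/325)
T4 shear: y ← y + 2·x: (-1314/325, -1477/325) → (-1314/325, -821/65)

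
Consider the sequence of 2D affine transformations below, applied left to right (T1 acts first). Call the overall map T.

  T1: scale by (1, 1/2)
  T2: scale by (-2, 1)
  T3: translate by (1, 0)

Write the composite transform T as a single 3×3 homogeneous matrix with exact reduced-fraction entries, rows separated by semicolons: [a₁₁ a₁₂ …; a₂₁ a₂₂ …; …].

T1 = [1 0 0; 0 1/2 0; 0 0 1]
T2·T1 = [-2 0 0; 0 1/2 0; 0 0 1]
T3·…·T1 = [-2 0 1; 0 1/2 0; 0 0 1]

T = [-2 0 1; 0 1/2 0; 0 0 1]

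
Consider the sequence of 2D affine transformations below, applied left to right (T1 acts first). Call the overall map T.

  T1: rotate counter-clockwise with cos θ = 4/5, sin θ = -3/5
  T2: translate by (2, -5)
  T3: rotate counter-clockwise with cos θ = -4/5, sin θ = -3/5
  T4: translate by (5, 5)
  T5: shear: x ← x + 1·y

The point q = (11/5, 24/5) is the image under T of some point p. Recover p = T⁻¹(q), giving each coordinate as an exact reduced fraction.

p = (3, 3)

T1 = [4/5 3/5 0; -3/5 4/5 0; 0 0 1]
T2·T1 = [4/5 3/5 2; -3/5 4/5 -5; 0 0 1]
T3·…·T1 = [-1 0 -23/5; 0 -1 14/5; 0 0 1]
T4·…·T1 = [-1 0 2/5; 0 -1 39/5; 0 0 1]
T5·…·T1 = [-1 -1 41/5; 0 -1 39/5; 0 0 1]
det M = 1; M⁻¹ = [-1 1 2/5; 0 -1 39/5; 0 0 1]
M⁻¹ · (11/5, 24/5)ᵀ = (3, 3)ᵀ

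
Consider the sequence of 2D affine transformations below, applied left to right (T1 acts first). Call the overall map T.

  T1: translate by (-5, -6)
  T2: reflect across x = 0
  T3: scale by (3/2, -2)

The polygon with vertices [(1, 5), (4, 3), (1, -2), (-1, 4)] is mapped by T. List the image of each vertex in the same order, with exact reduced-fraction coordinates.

T1 translate by (-5, -6): (1, 5) → (-4, -1); (4, 3) → (-1, -3); (1, -2) → (-4, -8); (-1, 4) → (-6, -2)
T2 reflect across x = 0: (-4, -1) → (4, -1); (-1, -3) → (1, -3); (-4, -8) → (4, -8); (-6, -2) → (6, -2)
T3 scale by (3/2, -2): (4, -1) → (6, 2); (1, -3) → (3/2, 6); (4, -8) → (6, 16); (6, -2) → (9, 4)

image vertices: (6, 2), (3/2, 6), (6, 16), (9, 4)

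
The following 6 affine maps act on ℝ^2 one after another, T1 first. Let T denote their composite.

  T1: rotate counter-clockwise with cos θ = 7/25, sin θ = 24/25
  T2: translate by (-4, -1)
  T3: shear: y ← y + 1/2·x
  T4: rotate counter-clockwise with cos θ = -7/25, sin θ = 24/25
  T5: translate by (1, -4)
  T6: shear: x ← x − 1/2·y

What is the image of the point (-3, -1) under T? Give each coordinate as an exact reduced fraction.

T(p) = (27377/2500, -7521/1250)

T1 rotate counter-clockwise with cos θ = 7/25, sin θ = 24/25: (-3, -1) → (3/25, -79/25)
T2 translate by (-4, -1): (3/25, -79/25) → (-97/25, -104/25)
T3 shear: y ← y + 1/2·x: (-97/25, -104/25) → (-97/25, -61/10)
T4 rotate counter-clockwise with cos θ = -7/25, sin θ = 24/25: (-97/25, -61/10) → (4339/625, -2521/1250)
T5 translate by (1, -4): (4339/625, -2521/1250) → (4964/625, -7521/1250)
T6 shear: x ← x − 1/2·y: (4964/625, -7521/1250) → (27377/2500, -7521/1250)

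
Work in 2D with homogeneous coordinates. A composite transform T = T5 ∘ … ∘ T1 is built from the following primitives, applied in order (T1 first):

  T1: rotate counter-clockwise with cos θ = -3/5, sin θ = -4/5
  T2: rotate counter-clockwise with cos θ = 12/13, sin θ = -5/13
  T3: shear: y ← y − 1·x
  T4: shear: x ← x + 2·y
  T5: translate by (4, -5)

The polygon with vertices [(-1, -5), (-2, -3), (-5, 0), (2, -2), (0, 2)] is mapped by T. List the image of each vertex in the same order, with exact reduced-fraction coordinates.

image vertices: (199/13, 97/65), (11, -8/5), (62/13, -88/13), (106/13, -101/65), (-6/13, -503/65)

T1 rotate counter-clockwise with cos θ = -3/5, sin θ = -4/5: (-1, -5) → (-17/5, 19/5); (-2, -3) → (-6/5, 17/5); (-5, 0) → (3, 4); (2, -2) → (-14/5, -2/5); (0, 2) → (8/5, -6/5)
T2 rotate counter-clockwise with cos θ = 12/13, sin θ = -5/13: (-17/5, 19/5) → (-109/65, 313/65); (-6/5, 17/5) → (1/5, 18/5); (3, 4) → (56/13, 33/13); (-14/5, -2/5) → (-178/65, 46/65); (8/5, -6/5) → (66/65, -112/65)
T3 shear: y ← y − 1·x: (-109/65, 313/65) → (-109/65, 422/65); (1/5, 18/5) → (1/5, 17/5); (56/13, 33/13) → (56/13, -23/13); (-178/65, 46/65) → (-178/65, 224/65); (66/65, -112/65) → (66/65, -178/65)
T4 shear: x ← x + 2·y: (-109/65, 422/65) → (147/13, 422/65); (1/5, 17/5) → (7, 17/5); (56/13, -23/13) → (10/13, -23/13); (-178/65, 224/65) → (54/13, 224/65); (66/65, -178/65) → (-58/13, -178/65)
T5 translate by (4, -5): (147/13, 422/65) → (199/13, 97/65); (7, 17/5) → (11, -8/5); (10/13, -23/13) → (62/13, -88/13); (54/13, 224/65) → (106/13, -101/65); (-58/13, -178/65) → (-6/13, -503/65)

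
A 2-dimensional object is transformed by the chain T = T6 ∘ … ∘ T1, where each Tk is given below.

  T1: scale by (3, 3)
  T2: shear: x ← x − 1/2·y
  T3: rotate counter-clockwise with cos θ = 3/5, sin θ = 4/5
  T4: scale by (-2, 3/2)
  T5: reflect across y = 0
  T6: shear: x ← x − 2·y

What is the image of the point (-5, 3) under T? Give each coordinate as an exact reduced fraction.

T1 scale by (3, 3): (-5, 3) → (-15, 9)
T2 shear: x ← x − 1/2·y: (-15, 9) → (-39/2, 9)
T3 rotate counter-clockwise with cos θ = 3/5, sin θ = 4/5: (-39/2, 9) → (-189/10, -51/5)
T4 scale by (-2, 3/2): (-189/10, -51/5) → (189/5, -153/10)
T5 reflect across y = 0: (189/5, -153/10) → (189/5, 153/10)
T6 shear: x ← x − 2·y: (189/5, 153/10) → (36/5, 153/10)

T(p) = (36/5, 153/10)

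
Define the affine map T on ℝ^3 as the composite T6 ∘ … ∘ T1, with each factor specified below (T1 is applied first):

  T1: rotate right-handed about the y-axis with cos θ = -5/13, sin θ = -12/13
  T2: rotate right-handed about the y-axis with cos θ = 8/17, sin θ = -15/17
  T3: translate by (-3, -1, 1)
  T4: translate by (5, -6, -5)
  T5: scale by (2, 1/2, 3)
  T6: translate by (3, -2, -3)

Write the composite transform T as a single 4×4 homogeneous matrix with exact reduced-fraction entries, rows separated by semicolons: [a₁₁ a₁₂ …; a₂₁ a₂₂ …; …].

T = [-440/221 0 -42/221 7; 0 1/2 0 -11/2; 63/221 0 -660/221 -15; 0 0 0 1]

T1 = [-5/13 0 -12/13 0; 0 1 0 0; 12/13 0 -5/13 0; 0 0 0 1]
T2·T1 = [-220/221 0 -21/221 0; 0 1 0 0; 21/221 0 -220/221 0; 0 0 0 1]
T3·…·T1 = [-220/221 0 -21/221 -3; 0 1 0 -1; 21/221 0 -220/221 1; 0 0 0 1]
T4·…·T1 = [-220/221 0 -21/221 2; 0 1 0 -7; 21/221 0 -220/221 -4; 0 0 0 1]
T5·…·T1 = [-440/221 0 -42/221 4; 0 1/2 0 -7/2; 63/221 0 -660/221 -12; 0 0 0 1]
T6·…·T1 = [-440/221 0 -42/221 7; 0 1/2 0 -11/2; 63/221 0 -660/221 -15; 0 0 0 1]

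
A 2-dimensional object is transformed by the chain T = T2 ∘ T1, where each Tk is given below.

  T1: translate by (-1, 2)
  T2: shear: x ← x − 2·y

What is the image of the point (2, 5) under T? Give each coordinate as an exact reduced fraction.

T1 translate by (-1, 2): (2, 5) → (1, 7)
T2 shear: x ← x − 2·y: (1, 7) → (-13, 7)

T(p) = (-13, 7)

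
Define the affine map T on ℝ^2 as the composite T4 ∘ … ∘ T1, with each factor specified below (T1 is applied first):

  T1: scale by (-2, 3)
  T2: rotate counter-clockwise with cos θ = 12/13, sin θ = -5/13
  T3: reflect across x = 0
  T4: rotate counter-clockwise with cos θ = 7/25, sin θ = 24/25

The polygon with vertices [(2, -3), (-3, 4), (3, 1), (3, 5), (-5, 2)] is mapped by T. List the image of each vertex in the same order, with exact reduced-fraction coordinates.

T1 scale by (-2, 3): (2, -3) → (-4, -9); (-3, 4) → (6, 12); (3, 1) → (-6, 3); (3, 5) → (-6, 15); (-5, 2) → (10, 6)
T2 rotate counter-clockwise with cos θ = 12/13, sin θ = -5/13: (-4, -9) → (-93/13, -88/13); (6, 12) → (132/13, 114/13); (-6, 3) → (-57/13, 66/13); (-6, 15) → (3/13, 210/13); (10, 6) → (150/13, 22/13)
T3 reflect across x = 0: (-93/13, -88/13) → (93/13, -88/13); (132/13, 114/13) → (-132/13, 114/13); (-57/13, 66/13) → (57/13, 66/13); (3/13, 210/13) → (-3/13, 210/13); (150/13, 22/13) → (-150/13, 22/13)
T4 rotate counter-clockwise with cos θ = 7/25, sin θ = 24/25: (93/13, -88/13) → (2763/325, 1616/325); (-132/13, 114/13) → (-732/65, -474/65); (57/13, 66/13) → (-237/65, 366/65); (-3/13, 210/13) → (-5061/325, 1398/325); (-150/13, 22/13) → (-1578/325, -3446/325)

image vertices: (2763/325, 1616/325), (-732/65, -474/65), (-237/65, 366/65), (-5061/325, 1398/325), (-1578/325, -3446/325)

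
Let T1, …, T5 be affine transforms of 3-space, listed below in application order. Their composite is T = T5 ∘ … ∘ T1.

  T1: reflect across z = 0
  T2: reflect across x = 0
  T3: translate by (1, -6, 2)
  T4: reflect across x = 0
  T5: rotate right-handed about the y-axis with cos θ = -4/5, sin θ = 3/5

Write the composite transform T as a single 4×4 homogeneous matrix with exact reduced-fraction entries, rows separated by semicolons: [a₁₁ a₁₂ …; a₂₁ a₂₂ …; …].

T = [-4/5 0 -3/5 2; 0 1 0 -6; -3/5 0 4/5 -1; 0 0 0 1]

T1 = [1 0 0 0; 0 1 0 0; 0 0 -1 0; 0 0 0 1]
T2·T1 = [-1 0 0 0; 0 1 0 0; 0 0 -1 0; 0 0 0 1]
T3·…·T1 = [-1 0 0 1; 0 1 0 -6; 0 0 -1 2; 0 0 0 1]
T4·…·T1 = [1 0 0 -1; 0 1 0 -6; 0 0 -1 2; 0 0 0 1]
T5·…·T1 = [-4/5 0 -3/5 2; 0 1 0 -6; -3/5 0 4/5 -1; 0 0 0 1]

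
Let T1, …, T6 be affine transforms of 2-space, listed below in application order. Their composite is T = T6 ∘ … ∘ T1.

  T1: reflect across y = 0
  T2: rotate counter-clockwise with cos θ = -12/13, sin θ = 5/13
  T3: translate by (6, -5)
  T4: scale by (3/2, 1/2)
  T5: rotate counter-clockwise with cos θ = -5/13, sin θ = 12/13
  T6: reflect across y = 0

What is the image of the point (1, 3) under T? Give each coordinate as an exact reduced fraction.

T1 reflect across y = 0: (1, 3) → (1, -3)
T2 rotate counter-clockwise with cos θ = -12/13, sin θ = 5/13: (1, -3) → (3/13, 41/13)
T3 translate by (6, -5): (3/13, 41/13) → (81/13, -24/13)
T4 scale by (3/2, 1/2): (81/13, -24/13) → (243/26, -12/13)
T5 rotate counter-clockwise with cos θ = -5/13, sin θ = 12/13: (243/26, -12/13) → (-927/338, 1518/169)
T6 reflect across y = 0: (-927/338, 1518/169) → (-927/338, -1518/169)

T(p) = (-927/338, -1518/169)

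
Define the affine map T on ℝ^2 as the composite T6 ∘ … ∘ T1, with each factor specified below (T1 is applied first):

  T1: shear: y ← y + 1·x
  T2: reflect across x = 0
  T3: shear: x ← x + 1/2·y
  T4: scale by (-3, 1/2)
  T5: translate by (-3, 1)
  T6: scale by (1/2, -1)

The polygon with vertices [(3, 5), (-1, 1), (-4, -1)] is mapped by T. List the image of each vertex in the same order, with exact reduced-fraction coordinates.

image vertices: (-3, -5), (-3, -1), (-15/4, 3/2)

T1 shear: y ← y + 1·x: (3, 5) → (3, 8); (-1, 1) → (-1, 0); (-4, -1) → (-4, -5)
T2 reflect across x = 0: (3, 8) → (-3, 8); (-1, 0) → (1, 0); (-4, -5) → (4, -5)
T3 shear: x ← x + 1/2·y: (-3, 8) → (1, 8); (1, 0) → (1, 0); (4, -5) → (3/2, -5)
T4 scale by (-3, 1/2): (1, 8) → (-3, 4); (1, 0) → (-3, 0); (3/2, -5) → (-9/2, -5/2)
T5 translate by (-3, 1): (-3, 4) → (-6, 5); (-3, 0) → (-6, 1); (-9/2, -5/2) → (-15/2, -3/2)
T6 scale by (1/2, -1): (-6, 5) → (-3, -5); (-6, 1) → (-3, -1); (-15/2, -3/2) → (-15/4, 3/2)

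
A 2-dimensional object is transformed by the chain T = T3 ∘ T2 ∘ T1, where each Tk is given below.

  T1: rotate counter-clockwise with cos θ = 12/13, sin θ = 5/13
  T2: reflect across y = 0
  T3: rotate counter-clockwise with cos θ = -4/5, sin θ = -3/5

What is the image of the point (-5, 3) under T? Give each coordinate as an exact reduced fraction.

T1 rotate counter-clockwise with cos θ = 12/13, sin θ = 5/13: (-5, 3) → (-75/13, 11/13)
T2 reflect across y = 0: (-75/13, 11/13) → (-75/13, -11/13)
T3 rotate counter-clockwise with cos θ = -4/5, sin θ = -3/5: (-75/13, -11/13) → (267/65, 269/65)

T(p) = (267/65, 269/65)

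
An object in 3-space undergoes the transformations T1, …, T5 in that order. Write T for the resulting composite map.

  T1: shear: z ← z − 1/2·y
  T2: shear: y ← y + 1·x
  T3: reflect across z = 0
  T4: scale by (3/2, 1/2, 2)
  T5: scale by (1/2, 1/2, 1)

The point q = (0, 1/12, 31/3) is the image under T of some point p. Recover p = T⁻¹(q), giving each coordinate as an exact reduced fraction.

T1 = [1 0 0 0; 0 1 0 0; 0 -1/2 1 0; 0 0 0 1]
T2·T1 = [1 0 0 0; 1 1 0 0; 0 -1/2 1 0; 0 0 0 1]
T3·…·T1 = [1 0 0 0; 1 1 0 0; 0 1/2 -1 0; 0 0 0 1]
T4·…·T1 = [3/2 0 0 0; 1/2 1/2 0 0; 0 1 -2 0; 0 0 0 1]
T5·…·T1 = [3/4 0 0 0; 1/4 1/4 0 0; 0 1 -2 0; 0 0 0 1]
det M = -3/8; M⁻¹ = [4/3 0 0 0; -4/3 4 0 0; -2/3 2 -1/2 0; 0 0 0 1]
M⁻¹ · (0, 1/12, 31/3)ᵀ = (0, 1/3, -5)ᵀ

p = (0, 1/3, -5)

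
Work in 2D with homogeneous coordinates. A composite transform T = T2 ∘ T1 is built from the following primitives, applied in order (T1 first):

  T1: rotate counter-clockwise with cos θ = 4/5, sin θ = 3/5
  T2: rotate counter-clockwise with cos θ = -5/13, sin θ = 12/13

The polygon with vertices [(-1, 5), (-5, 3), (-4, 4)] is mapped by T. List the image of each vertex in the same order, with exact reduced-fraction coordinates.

T1 rotate counter-clockwise with cos θ = 4/5, sin θ = 3/5: (-1, 5) → (-19/5, 17/5); (-5, 3) → (-29/5, -3/5); (-4, 4) → (-28/5, 4/5)
T2 rotate counter-clockwise with cos θ = -5/13, sin θ = 12/13: (-19/5, 17/5) → (-109/65, -313/65); (-29/5, -3/5) → (181/65, -333/65); (-28/5, 4/5) → (92/65, -356/65)

image vertices: (-109/65, -313/65), (181/65, -333/65), (92/65, -356/65)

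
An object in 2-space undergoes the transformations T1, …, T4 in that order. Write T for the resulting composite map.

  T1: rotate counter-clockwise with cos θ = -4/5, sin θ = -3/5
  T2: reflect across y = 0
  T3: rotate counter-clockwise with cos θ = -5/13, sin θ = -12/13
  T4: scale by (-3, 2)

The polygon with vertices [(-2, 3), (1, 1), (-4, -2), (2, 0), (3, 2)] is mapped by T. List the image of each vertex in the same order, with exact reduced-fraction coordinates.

image vertices: (3/5, -36/5), (-267/65, -46/65), (174/13, -8/13), (-336/65, 132/65), (-54/5, -2/5)

T1 rotate counter-clockwise with cos θ = -4/5, sin θ = -3/5: (-2, 3) → (17/5, -6/5); (1, 1) → (-1/5, -7/5); (-4, -2) → (2, 4); (2, 0) → (-8/5, -6/5); (3, 2) → (-6/5, -17/5)
T2 reflect across y = 0: (17/5, -6/5) → (17/5, 6/5); (-1/5, -7/5) → (-1/5, 7/5); (2, 4) → (2, -4); (-8/5, -6/5) → (-8/5, 6/5); (-6/5, -17/5) → (-6/5, 17/5)
T3 rotate counter-clockwise with cos θ = -5/13, sin θ = -12/13: (17/5, 6/5) → (-1/5, -18/5); (-1/5, 7/5) → (89/65, -23/65); (2, -4) → (-58/13, -4/13); (-8/5, 6/5) → (112/65, 66/65); (-6/5, 17/5) → (18/5, -1/5)
T4 scale by (-3, 2): (-1/5, -18/5) → (3/5, -36/5); (89/65, -23/65) → (-267/65, -46/65); (-58/13, -4/13) → (174/13, -8/13); (112/65, 66/65) → (-336/65, 132/65); (18/5, -1/5) → (-54/5, -2/5)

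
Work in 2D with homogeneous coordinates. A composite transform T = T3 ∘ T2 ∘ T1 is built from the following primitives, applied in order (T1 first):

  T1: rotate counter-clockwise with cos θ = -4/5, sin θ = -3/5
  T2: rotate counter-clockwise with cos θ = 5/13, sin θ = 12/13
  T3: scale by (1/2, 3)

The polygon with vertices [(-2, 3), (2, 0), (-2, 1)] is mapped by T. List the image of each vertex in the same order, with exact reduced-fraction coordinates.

T1 rotate counter-clockwise with cos θ = -4/5, sin θ = -3/5: (-2, 3) → (17/5, -6/5); (2, 0) → (-8/5, -6/5); (-2, 1) → (11/5, 2/5)
T2 rotate counter-clockwise with cos θ = 5/13, sin θ = 12/13: (17/5, -6/5) → (157/65, 174/65); (-8/5, -6/5) → (32/65, -126/65); (11/5, 2/5) → (31/65, 142/65)
T3 scale by (1/2, 3): (157/65, 174/65) → (157/130, 522/65); (32/65, -126/65) → (16/65, -378/65); (31/65, 142/65) → (31/130, 426/65)

image vertices: (157/130, 522/65), (16/65, -378/65), (31/130, 426/65)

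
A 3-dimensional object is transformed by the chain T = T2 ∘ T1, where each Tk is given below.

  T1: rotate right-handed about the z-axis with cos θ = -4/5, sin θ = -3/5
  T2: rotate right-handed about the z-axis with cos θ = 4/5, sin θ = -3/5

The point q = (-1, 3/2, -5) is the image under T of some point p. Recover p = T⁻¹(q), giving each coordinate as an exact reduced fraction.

T1 = [-4/5 3/5 0 0; -3/5 -4/5 0 0; 0 0 1 0; 0 0 0 1]
T2·T1 = [-1 0 0 0; 0 -1 0 0; 0 0 1 0; 0 0 0 1]
det M = 1; M⁻¹ = [-1 0 0 0; 0 -1 0 0; 0 0 1 0; 0 0 0 1]
M⁻¹ · (-1, 3/2, -5)ᵀ = (1, -3/2, -5)ᵀ

p = (1, -3/2, -5)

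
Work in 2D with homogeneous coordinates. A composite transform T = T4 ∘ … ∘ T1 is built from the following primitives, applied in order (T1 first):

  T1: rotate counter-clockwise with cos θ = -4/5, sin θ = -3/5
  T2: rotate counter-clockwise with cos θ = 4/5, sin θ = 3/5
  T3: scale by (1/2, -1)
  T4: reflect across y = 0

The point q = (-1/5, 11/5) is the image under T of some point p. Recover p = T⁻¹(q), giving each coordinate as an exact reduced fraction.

p = (-2, -1)

T1 = [-4/5 3/5 0; -3/5 -4/5 0; 0 0 1]
T2·T1 = [-7/25 24/25 0; -24/25 -7/25 0; 0 0 1]
T3·…·T1 = [-7/50 12/25 0; 24/25 7/25 0; 0 0 1]
T4·…·T1 = [-7/50 12/25 0; -24/25 -7/25 0; 0 0 1]
det M = 1/2; M⁻¹ = [-14/25 -24/25 0; 48/25 -7/25 0; 0 0 1]
M⁻¹ · (-1/5, 11/5)ᵀ = (-2, -1)ᵀ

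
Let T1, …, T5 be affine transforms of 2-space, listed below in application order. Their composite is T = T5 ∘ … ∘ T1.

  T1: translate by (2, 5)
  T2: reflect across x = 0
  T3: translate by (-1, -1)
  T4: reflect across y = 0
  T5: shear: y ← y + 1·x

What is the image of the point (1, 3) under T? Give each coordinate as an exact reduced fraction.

T1 translate by (2, 5): (1, 3) → (3, 8)
T2 reflect across x = 0: (3, 8) → (-3, 8)
T3 translate by (-1, -1): (-3, 8) → (-4, 7)
T4 reflect across y = 0: (-4, 7) → (-4, -7)
T5 shear: y ← y + 1·x: (-4, -7) → (-4, -11)

T(p) = (-4, -11)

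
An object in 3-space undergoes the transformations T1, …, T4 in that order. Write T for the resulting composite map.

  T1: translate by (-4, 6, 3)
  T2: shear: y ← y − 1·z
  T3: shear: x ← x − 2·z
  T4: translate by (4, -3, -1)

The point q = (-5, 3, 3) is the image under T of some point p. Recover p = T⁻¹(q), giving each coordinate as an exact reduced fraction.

T1 = [1 0 0 -4; 0 1 0 6; 0 0 1 3; 0 0 0 1]
T2·T1 = [1 0 0 -4; 0 1 -1 3; 0 0 1 3; 0 0 0 1]
T3·…·T1 = [1 0 -2 -10; 0 1 -1 3; 0 0 1 3; 0 0 0 1]
T4·…·T1 = [1 0 -2 -6; 0 1 -1 0; 0 0 1 2; 0 0 0 1]
det M = 1; M⁻¹ = [1 0 2 2; 0 1 1 -2; 0 0 1 -2; 0 0 0 1]
M⁻¹ · (-5, 3, 3)ᵀ = (3, 4, 1)ᵀ

p = (3, 4, 1)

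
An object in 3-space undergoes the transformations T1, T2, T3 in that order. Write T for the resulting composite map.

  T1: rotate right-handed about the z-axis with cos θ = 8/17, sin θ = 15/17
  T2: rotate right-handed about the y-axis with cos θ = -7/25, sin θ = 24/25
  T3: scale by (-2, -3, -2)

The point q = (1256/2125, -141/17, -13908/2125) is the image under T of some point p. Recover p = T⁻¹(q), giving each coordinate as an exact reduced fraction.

p = (1, 4, -6/5)

T1 = [8/17 -15/17 0 0; 15/17 8/17 0 0; 0 0 1 0; 0 0 0 1]
T2·T1 = [-56/425 21/85 24/25 0; 15/17 8/17 0 0; -192/425 72/85 -7/25 0; 0 0 0 1]
T3·…·T1 = [112/425 -42/85 -48/25 0; -45/17 -24/17 0 0; 384/425 -144/85 14/25 0; 0 0 0 1]
det M = -12; M⁻¹ = [28/425 -5/17 96/425 0; -21/170 -8/51 -36/85 0; -12/25 0 7/50 0; 0 0 0 1]
M⁻¹ · (1256/2125, -141/17, -13908/2125)ᵀ = (1, 4, -6/5)ᵀ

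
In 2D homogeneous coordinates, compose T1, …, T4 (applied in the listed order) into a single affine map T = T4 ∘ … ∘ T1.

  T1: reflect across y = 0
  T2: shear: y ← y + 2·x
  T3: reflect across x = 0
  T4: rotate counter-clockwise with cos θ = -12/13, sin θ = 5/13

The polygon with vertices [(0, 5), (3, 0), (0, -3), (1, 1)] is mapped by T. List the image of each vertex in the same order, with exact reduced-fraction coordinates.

image vertices: (25/13, 60/13), (6/13, -87/13), (-15/13, -36/13), (7/13, -17/13)

T1 reflect across y = 0: (0, 5) → (0, -5); (3, 0) → (3, 0); (0, -3) → (0, 3); (1, 1) → (1, -1)
T2 shear: y ← y + 2·x: (0, -5) → (0, -5); (3, 0) → (3, 6); (0, 3) → (0, 3); (1, -1) → (1, 1)
T3 reflect across x = 0: (0, -5) → (0, -5); (3, 6) → (-3, 6); (0, 3) → (0, 3); (1, 1) → (-1, 1)
T4 rotate counter-clockwise with cos θ = -12/13, sin θ = 5/13: (0, -5) → (25/13, 60/13); (-3, 6) → (6/13, -87/13); (0, 3) → (-15/13, -36/13); (-1, 1) → (7/13, -17/13)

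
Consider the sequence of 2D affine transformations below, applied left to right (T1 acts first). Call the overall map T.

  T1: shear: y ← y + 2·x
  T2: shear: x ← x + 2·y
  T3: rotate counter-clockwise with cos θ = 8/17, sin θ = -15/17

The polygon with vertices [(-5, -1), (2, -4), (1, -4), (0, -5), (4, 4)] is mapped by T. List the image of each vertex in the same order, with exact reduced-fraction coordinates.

image vertices: (-381/17, 317/17), (16/17, -30/17), (-54/17, 29/17), (-155/17, 110/17), (404/17, -324/17)

T1 shear: y ← y + 2·x: (-5, -1) → (-5, -11); (2, -4) → (2, 0); (1, -4) → (1, -2); (0, -5) → (0, -5); (4, 4) → (4, 12)
T2 shear: x ← x + 2·y: (-5, -11) → (-27, -11); (2, 0) → (2, 0); (1, -2) → (-3, -2); (0, -5) → (-10, -5); (4, 12) → (28, 12)
T3 rotate counter-clockwise with cos θ = 8/17, sin θ = -15/17: (-27, -11) → (-381/17, 317/17); (2, 0) → (16/17, -30/17); (-3, -2) → (-54/17, 29/17); (-10, -5) → (-155/17, 110/17); (28, 12) → (404/17, -324/17)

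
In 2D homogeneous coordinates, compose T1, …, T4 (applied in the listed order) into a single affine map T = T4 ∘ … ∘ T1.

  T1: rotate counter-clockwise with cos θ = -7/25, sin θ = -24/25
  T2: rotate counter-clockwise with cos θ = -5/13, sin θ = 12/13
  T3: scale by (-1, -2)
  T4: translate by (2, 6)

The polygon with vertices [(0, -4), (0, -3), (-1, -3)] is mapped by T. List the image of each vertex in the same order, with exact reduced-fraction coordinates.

T1 rotate counter-clockwise with cos θ = -7/25, sin θ = -24/25: (0, -4) → (-96/25, 28/25); (0, -3) → (-72/25, 21/25); (-1, -3) → (-13/5, 9/5)
T2 rotate counter-clockwise with cos θ = -5/13, sin θ = 12/13: (-96/25, 28/25) → (144/325, -1292/325); (-72/25, 21/25) → (108/325, -969/325); (-13/5, 9/5) → (-43/65, -201/65)
T3 scale by (-1, -2): (144/325, -1292/325) → (-144/325, 2584/325); (108/325, -969/325) → (-108/325, 1938/325); (-43/65, -201/65) → (43/65, 402/65)
T4 translate by (2, 6): (-144/325, 2584/325) → (506/325, 4534/325); (-108/325, 1938/325) → (542/325, 3888/325); (43/65, 402/65) → (173/65, 792/65)

image vertices: (506/325, 4534/325), (542/325, 3888/325), (173/65, 792/65)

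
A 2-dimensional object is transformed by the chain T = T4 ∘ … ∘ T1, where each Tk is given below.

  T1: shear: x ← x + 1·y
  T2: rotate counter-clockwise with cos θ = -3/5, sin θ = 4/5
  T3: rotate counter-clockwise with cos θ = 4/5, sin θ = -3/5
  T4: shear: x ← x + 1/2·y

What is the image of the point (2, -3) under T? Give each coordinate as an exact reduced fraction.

T(p) = (5/2, -1)

T1 shear: x ← x + 1·y: (2, -3) → (-1, -3)
T2 rotate counter-clockwise with cos θ = -3/5, sin θ = 4/5: (-1, -3) → (3, 1)
T3 rotate counter-clockwise with cos θ = 4/5, sin θ = -3/5: (3, 1) → (3, -1)
T4 shear: x ← x + 1/2·y: (3, -1) → (5/2, -1)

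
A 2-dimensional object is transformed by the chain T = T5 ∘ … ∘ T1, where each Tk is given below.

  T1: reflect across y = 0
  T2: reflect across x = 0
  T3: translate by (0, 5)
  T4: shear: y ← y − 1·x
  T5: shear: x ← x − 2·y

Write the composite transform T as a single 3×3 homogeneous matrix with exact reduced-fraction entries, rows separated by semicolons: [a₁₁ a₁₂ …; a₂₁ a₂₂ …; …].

T1 = [1 0 0; 0 -1 0; 0 0 1]
T2·T1 = [-1 0 0; 0 -1 0; 0 0 1]
T3·…·T1 = [-1 0 0; 0 -1 5; 0 0 1]
T4·…·T1 = [-1 0 0; 1 -1 5; 0 0 1]
T5·…·T1 = [-3 2 -10; 1 -1 5; 0 0 1]

T = [-3 2 -10; 1 -1 5; 0 0 1]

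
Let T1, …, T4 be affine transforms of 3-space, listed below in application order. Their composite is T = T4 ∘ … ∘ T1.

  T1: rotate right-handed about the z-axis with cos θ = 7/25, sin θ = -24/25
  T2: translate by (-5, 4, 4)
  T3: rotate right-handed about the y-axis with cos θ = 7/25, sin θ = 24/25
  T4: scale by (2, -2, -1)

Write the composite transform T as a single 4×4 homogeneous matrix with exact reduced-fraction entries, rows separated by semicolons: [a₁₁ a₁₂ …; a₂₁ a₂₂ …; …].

T = [98/625 336/625 48/25 122/25; 48/25 -14/25 0 -8; 168/625 576/625 -7/25 -148/25; 0 0 0 1]

T1 = [7/25 24/25 0 0; -24/25 7/25 0 0; 0 0 1 0; 0 0 0 1]
T2·T1 = [7/25 24/25 0 -5; -24/25 7/25 0 4; 0 0 1 4; 0 0 0 1]
T3·…·T1 = [49/625 168/625 24/25 61/25; -24/25 7/25 0 4; -168/625 -576/625 7/25 148/25; 0 0 0 1]
T4·…·T1 = [98/625 336/625 48/25 122/25; 48/25 -14/25 0 -8; 168/625 576/625 -7/25 -148/25; 0 0 0 1]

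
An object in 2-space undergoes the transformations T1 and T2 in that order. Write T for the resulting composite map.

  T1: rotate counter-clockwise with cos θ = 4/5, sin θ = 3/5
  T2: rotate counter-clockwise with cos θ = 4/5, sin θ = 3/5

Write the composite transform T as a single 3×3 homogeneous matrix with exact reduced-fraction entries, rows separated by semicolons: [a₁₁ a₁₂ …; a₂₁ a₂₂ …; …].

T = [7/25 -24/25 0; 24/25 7/25 0; 0 0 1]

T1 = [4/5 -3/5 0; 3/5 4/5 0; 0 0 1]
T2·T1 = [7/25 -24/25 0; 24/25 7/25 0; 0 0 1]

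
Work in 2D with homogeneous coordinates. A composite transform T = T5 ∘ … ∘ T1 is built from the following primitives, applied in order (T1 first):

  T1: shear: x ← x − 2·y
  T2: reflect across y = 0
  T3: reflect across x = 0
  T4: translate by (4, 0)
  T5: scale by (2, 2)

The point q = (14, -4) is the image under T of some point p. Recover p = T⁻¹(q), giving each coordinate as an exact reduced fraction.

p = (1, 2)

T1 = [1 -2 0; 0 1 0; 0 0 1]
T2·T1 = [1 -2 0; 0 -1 0; 0 0 1]
T3·…·T1 = [-1 2 0; 0 -1 0; 0 0 1]
T4·…·T1 = [-1 2 4; 0 -1 0; 0 0 1]
T5·…·T1 = [-2 4 8; 0 -2 0; 0 0 1]
det M = 4; M⁻¹ = [-1/2 -1 4; 0 -1/2 0; 0 0 1]
M⁻¹ · (14, -4)ᵀ = (1, 2)ᵀ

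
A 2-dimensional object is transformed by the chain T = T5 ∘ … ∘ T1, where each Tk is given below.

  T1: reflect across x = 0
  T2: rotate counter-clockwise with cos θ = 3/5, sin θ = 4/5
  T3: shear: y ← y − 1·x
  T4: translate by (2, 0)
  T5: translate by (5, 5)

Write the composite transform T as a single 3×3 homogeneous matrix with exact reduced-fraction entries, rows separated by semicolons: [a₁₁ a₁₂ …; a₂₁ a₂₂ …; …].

T1 = [-1 0 0; 0 1 0; 0 0 1]
T2·T1 = [-3/5 -4/5 0; -4/5 3/5 0; 0 0 1]
T3·…·T1 = [-3/5 -4/5 0; -1/5 7/5 0; 0 0 1]
T4·…·T1 = [-3/5 -4/5 2; -1/5 7/5 0; 0 0 1]
T5·…·T1 = [-3/5 -4/5 7; -1/5 7/5 5; 0 0 1]

T = [-3/5 -4/5 7; -1/5 7/5 5; 0 0 1]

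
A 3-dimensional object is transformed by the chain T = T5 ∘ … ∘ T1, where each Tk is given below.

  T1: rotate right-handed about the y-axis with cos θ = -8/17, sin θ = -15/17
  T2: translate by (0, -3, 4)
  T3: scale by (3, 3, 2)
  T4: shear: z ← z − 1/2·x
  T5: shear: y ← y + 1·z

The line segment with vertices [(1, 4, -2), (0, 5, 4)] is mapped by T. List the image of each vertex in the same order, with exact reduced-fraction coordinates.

image vertices: (66/17, 216/17, 165/17), (-180/17, 264/17, 162/17)

T1 rotate right-handed about the y-axis with cos θ = -8/17, sin θ = -15/17: (1, 4, -2) → (22/17, 4, 31/17); (0, 5, 4) → (-60/17, 5, -32/17)
T2 translate by (0, -3, 4): (22/17, 4, 31/17) → (22/17, 1, 99/17); (-60/17, 5, -32/17) → (-60/17, 2, 36/17)
T3 scale by (3, 3, 2): (22/17, 1, 99/17) → (66/17, 3, 198/17); (-60/17, 2, 36/17) → (-180/17, 6, 72/17)
T4 shear: z ← z − 1/2·x: (66/17, 3, 198/17) → (66/17, 3, 165/17); (-180/17, 6, 72/17) → (-180/17, 6, 162/17)
T5 shear: y ← y + 1·z: (66/17, 3, 165/17) → (66/17, 216/17, 165/17); (-180/17, 6, 162/17) → (-180/17, 264/17, 162/17)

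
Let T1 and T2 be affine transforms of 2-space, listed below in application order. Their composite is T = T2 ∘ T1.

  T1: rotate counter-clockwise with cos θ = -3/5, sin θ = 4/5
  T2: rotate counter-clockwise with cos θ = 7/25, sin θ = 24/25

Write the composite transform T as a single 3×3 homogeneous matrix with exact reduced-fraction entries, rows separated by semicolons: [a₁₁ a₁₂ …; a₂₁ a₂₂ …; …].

T1 = [-3/5 -4/5 0; 4/5 -3/5 0; 0 0 1]
T2·T1 = [-117/125 44/125 0; -44/125 -117/125 0; 0 0 1]

T = [-117/125 44/125 0; -44/125 -117/125 0; 0 0 1]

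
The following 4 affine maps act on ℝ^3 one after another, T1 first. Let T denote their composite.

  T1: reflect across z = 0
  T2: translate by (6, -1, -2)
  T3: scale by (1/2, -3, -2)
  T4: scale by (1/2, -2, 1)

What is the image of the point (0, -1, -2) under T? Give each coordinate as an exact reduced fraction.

T(p) = (3/2, -12, 0)

T1 reflect across z = 0: (0, -1, -2) → (0, -1, 2)
T2 translate by (6, -1, -2): (0, -1, 2) → (6, -2, 0)
T3 scale by (1/2, -3, -2): (6, -2, 0) → (3, 6, 0)
T4 scale by (1/2, -2, 1): (3, 6, 0) → (3/2, -12, 0)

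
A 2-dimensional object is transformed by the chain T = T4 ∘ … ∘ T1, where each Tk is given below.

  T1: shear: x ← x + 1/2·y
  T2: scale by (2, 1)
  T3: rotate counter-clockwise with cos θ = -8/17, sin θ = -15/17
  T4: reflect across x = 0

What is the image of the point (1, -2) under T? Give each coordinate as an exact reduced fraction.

T(p) = (30/17, 16/17)

T1 shear: x ← x + 1/2·y: (1, -2) → (0, -2)
T2 scale by (2, 1): (0, -2) → (0, -2)
T3 rotate counter-clockwise with cos θ = -8/17, sin θ = -15/17: (0, -2) → (-30/17, 16/17)
T4 reflect across x = 0: (-30/17, 16/17) → (30/17, 16/17)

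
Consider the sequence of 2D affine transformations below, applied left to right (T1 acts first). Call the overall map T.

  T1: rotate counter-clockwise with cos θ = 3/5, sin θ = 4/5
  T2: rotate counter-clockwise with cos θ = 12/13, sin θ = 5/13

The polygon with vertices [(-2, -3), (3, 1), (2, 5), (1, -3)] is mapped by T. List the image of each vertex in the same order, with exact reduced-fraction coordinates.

T1 rotate counter-clockwise with cos θ = 3/5, sin θ = 4/5: (-2, -3) → (6/5, -17/5); (3, 1) → (1, 3); (2, 5) → (-14/5, 23/5); (1, -3) → (3, -1)
T2 rotate counter-clockwise with cos θ = 12/13, sin θ = 5/13: (6/5, -17/5) → (157/65, -174/65); (1, 3) → (-3/13, 41/13); (-14/5, 23/5) → (-283/65, 206/65); (3, -1) → (41/13, 3/13)

image vertices: (157/65, -174/65), (-3/13, 41/13), (-283/65, 206/65), (41/13, 3/13)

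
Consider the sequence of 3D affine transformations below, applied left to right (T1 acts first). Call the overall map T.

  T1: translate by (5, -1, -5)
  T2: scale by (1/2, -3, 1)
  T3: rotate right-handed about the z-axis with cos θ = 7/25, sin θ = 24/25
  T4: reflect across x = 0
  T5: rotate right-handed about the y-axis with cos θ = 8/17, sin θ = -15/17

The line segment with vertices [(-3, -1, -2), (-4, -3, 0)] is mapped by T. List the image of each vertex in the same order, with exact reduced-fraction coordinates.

image vertices: (3721/425, 66/25, 131/85), (4151/425, 96/25, 1307/170)

T1 translate by (5, -1, -5): (-3, -1, -2) → (2, -2, -7); (-4, -3, 0) → (1, -4, -5)
T2 scale by (1/2, -3, 1): (2, -2, -7) → (1, 6, -7); (1, -4, -5) → (1/2, 12, -5)
T3 rotate right-handed about the z-axis with cos θ = 7/25, sin θ = 24/25: (1, 6, -7) → (-137/25, 66/25, -7); (1/2, 12, -5) → (-569/50, 96/25, -5)
T4 reflect across x = 0: (-137/25, 66/25, -7) → (137/25, 66/25, -7); (-569/50, 96/25, -5) → (569/50, 96/25, -5)
T5 rotate right-handed about the y-axis with cos θ = 8/17, sin θ = -15/17: (137/25, 66/25, -7) → (3721/425, 66/25, 131/85); (569/50, 96/25, -5) → (4151/425, 96/25, 1307/170)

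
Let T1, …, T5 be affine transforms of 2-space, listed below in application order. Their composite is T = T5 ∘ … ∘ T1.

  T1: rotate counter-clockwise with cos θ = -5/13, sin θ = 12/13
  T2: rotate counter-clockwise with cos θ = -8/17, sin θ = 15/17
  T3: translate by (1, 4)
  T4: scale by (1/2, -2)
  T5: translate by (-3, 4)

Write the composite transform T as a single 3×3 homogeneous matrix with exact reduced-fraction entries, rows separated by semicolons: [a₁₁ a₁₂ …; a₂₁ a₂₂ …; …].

T = [-70/221 171/442 -5/2; 342/221 280/221 -4; 0 0 1]

T1 = [-5/13 -12/13 0; 12/13 -5/13 0; 0 0 1]
T2·T1 = [-140/221 171/221 0; -171/221 -140/221 0; 0 0 1]
T3·…·T1 = [-140/221 171/221 1; -171/221 -140/221 4; 0 0 1]
T4·…·T1 = [-70/221 171/442 1/2; 342/221 280/221 -8; 0 0 1]
T5·…·T1 = [-70/221 171/442 -5/2; 342/221 280/221 -4; 0 0 1]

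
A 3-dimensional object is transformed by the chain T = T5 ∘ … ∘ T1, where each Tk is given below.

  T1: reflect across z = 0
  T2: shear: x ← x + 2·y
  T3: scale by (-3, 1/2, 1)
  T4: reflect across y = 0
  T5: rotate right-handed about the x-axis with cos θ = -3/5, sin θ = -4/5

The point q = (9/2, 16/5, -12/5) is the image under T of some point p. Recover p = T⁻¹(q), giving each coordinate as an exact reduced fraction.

p = (-3/2, 0, -4)

T1 = [1 0 0 0; 0 1 0 0; 0 0 -1 0; 0 0 0 1]
T2·T1 = [1 2 0 0; 0 1 0 0; 0 0 -1 0; 0 0 0 1]
T3·…·T1 = [-3 -6 0 0; 0 1/2 0 0; 0 0 -1 0; 0 0 0 1]
T4·…·T1 = [-3 -6 0 0; 0 -1/2 0 0; 0 0 -1 0; 0 0 0 1]
T5·…·T1 = [-3 -6 0 0; 0 3/10 -4/5 0; 0 2/5 3/5 0; 0 0 0 1]
det M = -3/2; M⁻¹ = [-1/3 -12/5 -16/5 0; 0 6/5 8/5 0; 0 -4/5 3/5 0; 0 0 0 1]
M⁻¹ · (9/2, 16/5, -12/5)ᵀ = (-3/2, 0, -4)ᵀ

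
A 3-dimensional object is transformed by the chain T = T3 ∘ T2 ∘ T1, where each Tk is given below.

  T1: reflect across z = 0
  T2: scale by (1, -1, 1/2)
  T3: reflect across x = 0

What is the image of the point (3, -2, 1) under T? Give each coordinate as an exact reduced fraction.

T1 reflect across z = 0: (3, -2, 1) → (3, -2, -1)
T2 scale by (1, -1, 1/2): (3, -2, -1) → (3, 2, -1/2)
T3 reflect across x = 0: (3, 2, -1/2) → (-3, 2, -1/2)

T(p) = (-3, 2, -1/2)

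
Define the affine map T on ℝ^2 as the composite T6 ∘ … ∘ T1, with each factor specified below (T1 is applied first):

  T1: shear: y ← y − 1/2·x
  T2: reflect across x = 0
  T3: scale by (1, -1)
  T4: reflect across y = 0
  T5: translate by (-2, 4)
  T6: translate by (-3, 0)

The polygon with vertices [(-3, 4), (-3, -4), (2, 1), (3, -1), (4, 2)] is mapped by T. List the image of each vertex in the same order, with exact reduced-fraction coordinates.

T1 shear: y ← y − 1/2·x: (-3, 4) → (-3, 11/2); (-3, -4) → (-3, -5/2); (2, 1) → (2, 0); (3, -1) → (3, -5/2); (4, 2) → (4, 0)
T2 reflect across x = 0: (-3, 11/2) → (3, 11/2); (-3, -5/2) → (3, -5/2); (2, 0) → (-2, 0); (3, -5/2) → (-3, -5/2); (4, 0) → (-4, 0)
T3 scale by (1, -1): (3, 11/2) → (3, -11/2); (3, -5/2) → (3, 5/2); (-2, 0) → (-2, 0); (-3, -5/2) → (-3, 5/2); (-4, 0) → (-4, 0)
T4 reflect across y = 0: (3, -11/2) → (3, 11/2); (3, 5/2) → (3, -5/2); (-2, 0) → (-2, 0); (-3, 5/2) → (-3, -5/2); (-4, 0) → (-4, 0)
T5 translate by (-2, 4): (3, 11/2) → (1, 19/2); (3, -5/2) → (1, 3/2); (-2, 0) → (-4, 4); (-3, -5/2) → (-5, 3/2); (-4, 0) → (-6, 4)
T6 translate by (-3, 0): (1, 19/2) → (-2, 19/2); (1, 3/2) → (-2, 3/2); (-4, 4) → (-7, 4); (-5, 3/2) → (-8, 3/2); (-6, 4) → (-9, 4)

image vertices: (-2, 19/2), (-2, 3/2), (-7, 4), (-8, 3/2), (-9, 4)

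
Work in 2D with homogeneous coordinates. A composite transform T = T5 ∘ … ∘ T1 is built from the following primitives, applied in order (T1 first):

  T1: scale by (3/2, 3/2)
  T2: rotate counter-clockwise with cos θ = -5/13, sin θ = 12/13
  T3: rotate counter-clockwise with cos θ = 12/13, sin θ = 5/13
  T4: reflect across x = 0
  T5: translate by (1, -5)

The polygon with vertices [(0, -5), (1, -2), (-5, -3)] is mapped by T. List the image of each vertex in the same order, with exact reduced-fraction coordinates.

image vertices: (-1447/338, 55/169), (-8/169, -613/338), (-2533/338, -2395/338)

T1 scale by (3/2, 3/2): (0, -5) → (0, -15/2); (1, -2) → (3/2, -3); (-5, -3) → (-15/2, -9/2)
T2 rotate counter-clockwise with cos θ = -5/13, sin θ = 12/13: (0, -15/2) → (90/13, 75/26); (3/2, -3) → (57/26, 33/13); (-15/2, -9/2) → (183/26, -135/26)
T3 rotate counter-clockwise with cos θ = 12/13, sin θ = 5/13: (90/13, 75/26) → (1785/338, 900/169); (57/26, 33/13) → (177/169, 1077/338); (183/26, -135/26) → (2871/338, -705/338)
T4 reflect across x = 0: (1785/338, 900/169) → (-1785/338, 900/169); (177/169, 1077/338) → (-177/169, 1077/338); (2871/338, -705/338) → (-2871/338, -705/338)
T5 translate by (1, -5): (-1785/338, 900/169) → (-1447/338, 55/169); (-177/169, 1077/338) → (-8/169, -613/338); (-2871/338, -705/338) → (-2533/338, -2395/338)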